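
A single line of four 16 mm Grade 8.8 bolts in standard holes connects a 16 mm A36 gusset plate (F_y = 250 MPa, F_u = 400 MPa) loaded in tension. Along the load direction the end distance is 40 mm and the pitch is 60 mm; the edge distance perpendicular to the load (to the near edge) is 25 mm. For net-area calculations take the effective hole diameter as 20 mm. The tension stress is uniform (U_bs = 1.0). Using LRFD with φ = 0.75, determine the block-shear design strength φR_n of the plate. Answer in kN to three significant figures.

Shear plane L_v = 40 + 3·60 = 220 mm; A_gv = 220 × 16 = 3520 mm².
A_nv = (220 − 3.5·20) × 16 = 2400 mm².
A_nt = (25 − 0.5·20) × 16 = 240 mm².
0.6 F_u A_nv = 576 kN; 0.6 F_y A_gv = 528 kN → shear yielding governs the shear term.
R_n = 528 + 1.0 × 400 × 240 / 1000 = 624 kN.
Design strength φR_n = 0.75 × 624 = 468 kN.

468 kN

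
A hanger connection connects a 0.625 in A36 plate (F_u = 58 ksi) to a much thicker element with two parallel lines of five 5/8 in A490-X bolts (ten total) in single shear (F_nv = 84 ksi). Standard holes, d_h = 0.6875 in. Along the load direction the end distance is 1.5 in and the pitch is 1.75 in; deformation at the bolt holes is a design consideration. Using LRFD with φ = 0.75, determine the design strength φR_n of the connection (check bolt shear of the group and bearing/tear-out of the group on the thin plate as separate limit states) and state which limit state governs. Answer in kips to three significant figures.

193 kips (bolt shear governs)

Bolt shear: A_b = π·0.625²/4 = 0.3068 in²; R_n = 84 × 0.3068 × 10 × 1 = 257.7 kips → 0.75 × 257.7 = 193 kips.
Bearing (1.2 l_c t F_u ≤ 2.4 d t F_u): upper limit = 2.4·0.625·0.625·58 = 54.38 kips.
  Edge l_c = 1.5 − 0.6875/2 = 1.156 → r_n = 50.3 kips; interior l_c = 1.75 − 0.6875 = 1.062 → r_n = 46.22 kips.
  R_n,bearing = 2·50.3 + 8·46.22 = 470.3 kips → 0.75 × 470.3 = 353 kips.
Bolt shear governs: 193 kips.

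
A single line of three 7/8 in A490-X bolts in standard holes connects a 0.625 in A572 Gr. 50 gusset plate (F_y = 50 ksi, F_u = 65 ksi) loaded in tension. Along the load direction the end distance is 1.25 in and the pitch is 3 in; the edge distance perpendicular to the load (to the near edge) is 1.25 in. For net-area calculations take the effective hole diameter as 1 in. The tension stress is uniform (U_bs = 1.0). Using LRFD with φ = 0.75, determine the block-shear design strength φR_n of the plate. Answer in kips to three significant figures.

Shear plane L_v = 1.25 + 2·3 = 7.25 in; A_gv = 7.25 × 0.625 = 4.531 in².
A_nv = (7.25 − 2.5·1) × 0.625 = 2.969 in².
A_nt = (1.25 − 0.5·1) × 0.625 = 0.4688 in².
0.6 F_u A_nv = 115.8 kips; 0.6 F_y A_gv = 135.9 kips → shear rupture governs the shear term.
R_n = 115.8 + 1.0 × 65 × 0.4688 = 146.2 kips.
Design strength φR_n = 0.75 × 146.2 = 110 kips.

110 kips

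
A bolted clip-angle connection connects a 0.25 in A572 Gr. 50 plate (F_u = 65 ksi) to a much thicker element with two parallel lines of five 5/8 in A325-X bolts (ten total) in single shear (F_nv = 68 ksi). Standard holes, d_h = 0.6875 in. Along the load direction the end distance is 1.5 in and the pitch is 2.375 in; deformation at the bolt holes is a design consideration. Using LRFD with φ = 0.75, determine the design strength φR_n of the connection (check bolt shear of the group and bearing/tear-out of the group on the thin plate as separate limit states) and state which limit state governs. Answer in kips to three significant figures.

Bolt shear: A_b = π·0.625²/4 = 0.3068 in²; R_n = 68 × 0.3068 × 10 × 1 = 208.6 kips → 0.75 × 208.6 = 156 kips.
Bearing (1.2 l_c t F_u ≤ 2.4 d t F_u): upper limit = 2.4·0.625·0.25·65 = 24.38 kips.
  Edge l_c = 1.5 − 0.6875/2 = 1.156 → r_n = 22.55 kips; interior l_c = 2.375 − 0.6875 = 1.688 → r_n = 24.38 kips.
  R_n,bearing = 2·22.55 + 8·24.38 = 240.1 kips → 0.75 × 240.1 = 180 kips.
Bolt shear governs: 156 kips.

156 kips (bolt shear governs)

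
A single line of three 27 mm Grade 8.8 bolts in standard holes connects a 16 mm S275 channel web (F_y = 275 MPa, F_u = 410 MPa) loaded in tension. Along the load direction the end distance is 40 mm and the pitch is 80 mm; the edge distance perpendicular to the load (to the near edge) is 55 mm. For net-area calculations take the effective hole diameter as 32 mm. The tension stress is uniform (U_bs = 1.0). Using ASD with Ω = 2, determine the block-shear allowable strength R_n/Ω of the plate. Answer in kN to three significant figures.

364 kN

Shear plane L_v = 40 + 2·80 = 200 mm; A_gv = 200 × 16 = 3200 mm².
A_nv = (200 − 2.5·32) × 16 = 1920 mm².
A_nt = (55 − 0.5·32) × 16 = 624 mm².
0.6 F_u A_nv = 472.3 kN; 0.6 F_y A_gv = 528 kN → shear rupture governs the shear term.
R_n = 472.3 + 1.0 × 410 × 624 / 1000 = 728.2 kN.
Allowable strength R_n/Ω = 728.2 / 2 = 364 kN.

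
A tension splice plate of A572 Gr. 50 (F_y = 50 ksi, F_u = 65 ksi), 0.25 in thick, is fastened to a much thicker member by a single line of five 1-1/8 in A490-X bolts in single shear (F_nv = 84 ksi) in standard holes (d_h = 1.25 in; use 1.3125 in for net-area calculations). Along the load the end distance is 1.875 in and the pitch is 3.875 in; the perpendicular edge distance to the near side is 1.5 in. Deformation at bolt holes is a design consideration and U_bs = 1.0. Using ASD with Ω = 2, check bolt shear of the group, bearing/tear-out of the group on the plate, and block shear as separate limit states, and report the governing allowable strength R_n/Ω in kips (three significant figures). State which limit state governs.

62.8 kips (block shear governs)

Bolt shear: A_b = π·1.125²/4 = 0.994 in²; R_n = 84 × 0.994 × 5 × 1 = 417.5 kips → 417.5 / 2 = 209 kips.
Bearing: edge l_c = 1.25, r_n = 24.38 kips; interior l_c = 2.625, r_n = 43.87 kips; R_n = 24.38 + 4·43.87 = 199.9 kips → 99.9 kips.
Block shear: A_gv = 4.344, A_nv = 2.867, A_nt = 0.2109 in²; R_n = min(0.6F_uA_nv, 0.6F_yA_gv) + U_bs·F_u·A_nt = 125.5 kips → 62.8 kips.
Block shear governs: 62.8 kips.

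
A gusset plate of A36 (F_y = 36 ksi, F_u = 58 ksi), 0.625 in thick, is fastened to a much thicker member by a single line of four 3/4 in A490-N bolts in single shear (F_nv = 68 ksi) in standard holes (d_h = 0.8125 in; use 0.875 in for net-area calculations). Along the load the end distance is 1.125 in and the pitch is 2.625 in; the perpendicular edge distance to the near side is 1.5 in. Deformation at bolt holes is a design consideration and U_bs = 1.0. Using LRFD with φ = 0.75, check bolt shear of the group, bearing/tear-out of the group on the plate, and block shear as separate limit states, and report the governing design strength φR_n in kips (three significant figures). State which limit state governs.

90.1 kips (bolt shear governs)

Bolt shear: A_b = π·0.75²/4 = 0.4418 in²; R_n = 68 × 0.4418 × 4 × 1 = 120.2 kips → 0.75 × 120.2 = 90.1 kips.
Bearing: edge l_c = 0.7188, r_n = 31.27 kips; interior l_c = 1.812, r_n = 65.25 kips; R_n = 31.27 + 3·65.25 = 227 kips → 170 kips.
Block shear: A_gv = 5.625, A_nv = 3.711, A_nt = 0.6641 in²; R_n = min(0.6F_uA_nv, 0.6F_yA_gv) + U_bs·F_u·A_nt = 160 kips → 120 kips.
Bolt shear governs: 90.1 kips.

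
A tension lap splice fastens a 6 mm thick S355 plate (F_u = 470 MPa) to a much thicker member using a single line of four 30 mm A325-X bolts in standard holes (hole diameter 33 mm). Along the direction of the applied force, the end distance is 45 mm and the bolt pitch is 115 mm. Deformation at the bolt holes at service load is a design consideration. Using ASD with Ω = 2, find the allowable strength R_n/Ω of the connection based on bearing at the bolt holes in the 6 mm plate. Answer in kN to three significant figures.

Per bolt r_n = 1.2 l_c t F_u ≤ 2.4 d t F_u; upper limit = 2.4 × 30 × 6 × 470 / 1000 = 203 kN.
Edge bolt: l_c = 45 − 33/2 = 28.5 mm → 1.2 × 28.5 × 6 × 470 / 1000 = 96.44 → r_n = 96.44 kN.
Interior bolts: l_c = 115 − 33 = 82 mm → 1.2 × 82 × 6 × 470 / 1000 = 277.5 → r_n = 203 kN.
R_n = 1 × 96.44 + 3 × 203 = 705.6 kN.
Allowable strength R_n/Ω = 705.6 / 2 = 353 kN.

353 kN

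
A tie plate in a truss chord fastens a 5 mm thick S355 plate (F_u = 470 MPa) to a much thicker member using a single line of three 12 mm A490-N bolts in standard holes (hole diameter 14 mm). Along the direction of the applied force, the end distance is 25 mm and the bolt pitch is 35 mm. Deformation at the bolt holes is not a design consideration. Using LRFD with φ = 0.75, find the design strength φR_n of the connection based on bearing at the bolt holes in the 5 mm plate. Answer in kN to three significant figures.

159 kN

Per bolt r_n = 1.5 l_c t F_u ≤ 3.0 d t F_u; upper limit = 3.0 × 12 × 5 × 470 / 1000 = 84.6 kN.
Edge bolt: l_c = 25 − 14/2 = 18 mm → 1.5 × 18 × 5 × 470 / 1000 = 63.45 → r_n = 63.45 kN.
Interior bolts: l_c = 35 − 14 = 21 mm → 1.5 × 21 × 5 × 470 / 1000 = 74.03 → r_n = 74.03 kN.
R_n = 1 × 63.45 + 2 × 74.03 = 211.5 kN.
Design strength φR_n = 0.75 × 211.5 = 159 kN.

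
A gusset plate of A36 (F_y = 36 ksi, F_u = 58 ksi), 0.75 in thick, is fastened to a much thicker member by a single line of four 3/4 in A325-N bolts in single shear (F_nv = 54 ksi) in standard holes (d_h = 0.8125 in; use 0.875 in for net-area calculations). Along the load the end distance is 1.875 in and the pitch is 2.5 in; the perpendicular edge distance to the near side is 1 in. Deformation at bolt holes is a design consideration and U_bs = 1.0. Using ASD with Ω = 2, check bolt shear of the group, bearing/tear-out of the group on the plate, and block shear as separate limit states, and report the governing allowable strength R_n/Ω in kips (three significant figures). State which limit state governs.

47.7 kips (bolt shear governs)

Bolt shear: A_b = π·0.75²/4 = 0.4418 in²; R_n = 54 × 0.4418 × 4 × 1 = 95.43 kips → 95.43 / 2 = 47.7 kips.
Bearing: edge l_c = 1.469, r_n = 76.67 kips; interior l_c = 1.688, r_n = 78.3 kips; R_n = 76.67 + 3·78.3 = 311.6 kips → 156 kips.
Block shear: A_gv = 7.031, A_nv = 4.734, A_nt = 0.4219 in²; R_n = min(0.6F_uA_nv, 0.6F_yA_gv) + U_bs·F_u·A_nt = 176.3 kips → 88.2 kips.
Bolt shear governs: 47.7 kips.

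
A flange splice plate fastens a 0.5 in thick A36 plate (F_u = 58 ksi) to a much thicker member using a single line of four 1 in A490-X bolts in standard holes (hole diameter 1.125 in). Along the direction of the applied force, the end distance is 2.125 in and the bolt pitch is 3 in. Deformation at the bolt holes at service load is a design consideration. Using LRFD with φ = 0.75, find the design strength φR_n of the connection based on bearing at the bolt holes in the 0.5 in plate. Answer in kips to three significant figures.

188 kips

Per bolt r_n = 1.2 l_c t F_u ≤ 2.4 d t F_u; upper limit = 2.4 × 1 × 0.5 × 58 = 69.6 kips.
Edge bolt: l_c = 2.125 − 1.125/2 = 1.562 in → 1.2 × 1.562 × 0.5 × 58 = 54.38 → r_n = 54.38 kips.
Interior bolts: l_c = 3 − 1.125 = 1.875 in → 1.2 × 1.875 × 0.5 × 58 = 65.25 → r_n = 65.25 kips.
R_n = 1 × 54.38 + 3 × 65.25 = 250.1 kips.
Design strength φR_n = 0.75 × 250.1 = 188 kips.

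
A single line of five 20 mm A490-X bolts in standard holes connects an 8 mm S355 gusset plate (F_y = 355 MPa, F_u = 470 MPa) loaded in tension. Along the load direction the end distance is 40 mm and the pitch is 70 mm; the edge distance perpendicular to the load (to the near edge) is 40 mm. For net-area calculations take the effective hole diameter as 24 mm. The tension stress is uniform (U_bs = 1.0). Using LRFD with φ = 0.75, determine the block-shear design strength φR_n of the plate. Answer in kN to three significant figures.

Shear plane L_v = 40 + 4·70 = 320 mm; A_gv = 320 × 8 = 2560 mm².
A_nv = (320 − 4.5·24) × 8 = 1696 mm².
A_nt = (40 − 0.5·24) × 8 = 224 mm².
0.6 F_u A_nv = 478.3 kN; 0.6 F_y A_gv = 545.3 kN → shear rupture governs the shear term.
R_n = 478.3 + 1.0 × 470 × 224 / 1000 = 583.6 kN.
Design strength φR_n = 0.75 × 583.6 = 438 kN.

438 kN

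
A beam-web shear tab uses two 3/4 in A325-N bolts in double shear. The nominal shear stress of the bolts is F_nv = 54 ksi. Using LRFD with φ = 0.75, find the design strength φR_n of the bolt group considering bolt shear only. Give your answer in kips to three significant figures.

A_b = π × 0.75² / 4 = 0.4418 in².
R_n = F_nv · A_b · n · n_s = 54 × 0.4418 × 2 × 2 = 95.43 kips.
Design strength φR_n = 0.75 × 95.43 = 71.6 kips.

71.6 kips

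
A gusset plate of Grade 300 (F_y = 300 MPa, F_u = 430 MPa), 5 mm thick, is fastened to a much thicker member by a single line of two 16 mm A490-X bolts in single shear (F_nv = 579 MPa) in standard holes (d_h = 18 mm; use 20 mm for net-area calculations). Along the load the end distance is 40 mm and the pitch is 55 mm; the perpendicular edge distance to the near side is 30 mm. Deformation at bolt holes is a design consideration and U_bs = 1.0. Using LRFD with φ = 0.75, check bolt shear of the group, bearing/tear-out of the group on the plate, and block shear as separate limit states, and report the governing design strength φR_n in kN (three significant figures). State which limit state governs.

Bolt shear: A_b = π·16²/4 = 201.1 mm²; R_n = 579 × 201.1 × 2 × 1 / 1000 = 232.8 kN → 0.75 × 232.8 = 175 kN.
Bearing: edge l_c = 31, r_n = 79.98 kN; interior l_c = 37, r_n = 82.56 kN; R_n = 79.98 + 1·82.56 = 162.5 kN → 122 kN.
Block shear: A_gv = 475, A_nv = 325, A_nt = 100 mm²; R_n = min(0.6F_uA_nv, 0.6F_yA_gv) + U_bs·F_u·A_nt = 126.9 kN → 95.1 kN.
Block shear governs: 95.1 kN.

95.1 kN (block shear governs)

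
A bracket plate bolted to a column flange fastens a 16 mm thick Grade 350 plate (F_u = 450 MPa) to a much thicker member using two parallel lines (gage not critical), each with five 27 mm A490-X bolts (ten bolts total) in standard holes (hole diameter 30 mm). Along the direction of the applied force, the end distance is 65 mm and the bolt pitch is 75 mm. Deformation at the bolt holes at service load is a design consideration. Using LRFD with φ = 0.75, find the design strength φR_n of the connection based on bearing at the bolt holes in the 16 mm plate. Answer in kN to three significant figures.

Per bolt r_n = 1.2 l_c t F_u ≤ 2.4 d t F_u; upper limit = 2.4 × 27 × 16 × 450 / 1000 = 466.6 kN.
Edge bolt: l_c = 65 − 30/2 = 50 mm → 1.2 × 50 × 16 × 450 / 1000 = 432 → r_n = 432 kN.
Interior bolts: l_c = 75 − 30 = 45 mm → 1.2 × 45 × 16 × 450 / 1000 = 388.8 → r_n = 388.8 kN.
R_n = 2 × 432 + 8 × 388.8 = 3974 kN.
Design strength φR_n = 0.75 × 3974 = 2980 kN.

2980 kN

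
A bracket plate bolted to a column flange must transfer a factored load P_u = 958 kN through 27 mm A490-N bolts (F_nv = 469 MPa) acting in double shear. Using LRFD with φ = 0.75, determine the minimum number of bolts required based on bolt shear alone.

A_b = π·27²/4 = 572.6 mm².
Per-bolt design strength φR_n = 0.75 × 469 × 572.6 × 2 / 1000 = 402.8 kN.
n ≥ 958 / 402.8 = 2.378 → use 3 bolts.

3 bolts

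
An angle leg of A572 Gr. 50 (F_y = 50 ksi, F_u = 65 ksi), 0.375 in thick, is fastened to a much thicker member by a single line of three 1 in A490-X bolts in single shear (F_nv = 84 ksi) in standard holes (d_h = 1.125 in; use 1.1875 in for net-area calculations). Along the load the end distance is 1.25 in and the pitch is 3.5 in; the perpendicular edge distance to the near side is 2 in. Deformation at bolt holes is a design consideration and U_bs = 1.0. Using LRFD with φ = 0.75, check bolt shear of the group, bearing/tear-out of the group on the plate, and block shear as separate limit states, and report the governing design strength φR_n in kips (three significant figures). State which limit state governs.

83.6 kips (block shear governs)

Bolt shear: A_b = π·1²/4 = 0.7854 in²; R_n = 84 × 0.7854 × 3 × 1 = 197.9 kips → 0.75 × 197.9 = 148 kips.
Bearing: edge l_c = 0.6875, r_n = 20.11 kips; interior l_c = 2.375, r_n = 58.5 kips; R_n = 20.11 + 2·58.5 = 137.1 kips → 103 kips.
Block shear: A_gv = 3.094, A_nv = 1.98, A_nt = 0.5273 in²; R_n = min(0.6F_uA_nv, 0.6F_yA_gv) + U_bs·F_u·A_nt = 111.5 kips → 83.6 kips.
Block shear governs: 83.6 kips.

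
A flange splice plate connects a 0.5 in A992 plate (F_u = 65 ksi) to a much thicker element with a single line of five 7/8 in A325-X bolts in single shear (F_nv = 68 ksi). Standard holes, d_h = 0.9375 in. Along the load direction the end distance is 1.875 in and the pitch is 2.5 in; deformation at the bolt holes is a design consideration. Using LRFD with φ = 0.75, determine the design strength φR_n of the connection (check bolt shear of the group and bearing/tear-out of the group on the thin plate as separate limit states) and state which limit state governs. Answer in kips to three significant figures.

Bolt shear: A_b = π·0.875²/4 = 0.6013 in²; R_n = 68 × 0.6013 × 5 × 1 = 204.4 kips → 0.75 × 204.4 = 153 kips.
Bearing (1.2 l_c t F_u ≤ 2.4 d t F_u): upper limit = 2.4·0.875·0.5·65 = 68.25 kips.
  Edge l_c = 1.875 − 0.9375/2 = 1.406 → r_n = 54.84 kips; interior l_c = 2.5 − 0.9375 = 1.562 → r_n = 60.94 kips.
  R_n,bearing = 1·54.84 + 4·60.94 = 298.6 kips → 0.75 × 298.6 = 224 kips.
Bolt shear governs: 153 kips.

153 kips (bolt shear governs)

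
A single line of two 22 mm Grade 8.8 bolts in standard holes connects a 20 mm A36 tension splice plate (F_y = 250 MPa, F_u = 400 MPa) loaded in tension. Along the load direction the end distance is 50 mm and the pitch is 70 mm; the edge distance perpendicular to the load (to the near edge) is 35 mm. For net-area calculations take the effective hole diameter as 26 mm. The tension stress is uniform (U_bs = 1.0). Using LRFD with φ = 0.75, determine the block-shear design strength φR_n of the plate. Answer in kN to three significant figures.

402 kN

Shear plane L_v = 50 + 1·70 = 120 mm; A_gv = 120 × 20 = 2400 mm².
A_nv = (120 − 1.5·26) × 20 = 1620 mm².
A_nt = (35 − 0.5·26) × 20 = 440 mm².
0.6 F_u A_nv = 388.8 kN; 0.6 F_y A_gv = 360 kN → shear yielding governs the shear term.
R_n = 360 + 1.0 × 400 × 440 / 1000 = 536 kN.
Design strength φR_n = 0.75 × 536 = 402 kN.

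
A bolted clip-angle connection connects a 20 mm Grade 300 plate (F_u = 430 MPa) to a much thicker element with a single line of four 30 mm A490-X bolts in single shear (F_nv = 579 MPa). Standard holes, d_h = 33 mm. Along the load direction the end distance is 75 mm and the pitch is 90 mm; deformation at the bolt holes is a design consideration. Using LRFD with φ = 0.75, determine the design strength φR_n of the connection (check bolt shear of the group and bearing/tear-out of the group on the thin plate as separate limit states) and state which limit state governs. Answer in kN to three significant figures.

1230 kN (bolt shear governs)

Bolt shear: A_b = π·30²/4 = 706.9 mm²; R_n = 579 × 706.9 × 4 × 1 / 1000 = 1637 kN → 0.75 × 1637 = 1230 kN.
Bearing (1.2 l_c t F_u ≤ 2.4 d t F_u): upper limit = 2.4·30·20·430 / 1000 = 619.2 kN.
  Edge l_c = 75 − 33/2 = 58.5 → r_n = 603.7 kN; interior l_c = 90 − 33 = 57 → r_n = 588.2 kN.
  R_n,bearing = 1·603.7 + 3·588.2 = 2368 kN → 0.75 × 2368 = 1780 kN.
Bolt shear governs: 1230 kN.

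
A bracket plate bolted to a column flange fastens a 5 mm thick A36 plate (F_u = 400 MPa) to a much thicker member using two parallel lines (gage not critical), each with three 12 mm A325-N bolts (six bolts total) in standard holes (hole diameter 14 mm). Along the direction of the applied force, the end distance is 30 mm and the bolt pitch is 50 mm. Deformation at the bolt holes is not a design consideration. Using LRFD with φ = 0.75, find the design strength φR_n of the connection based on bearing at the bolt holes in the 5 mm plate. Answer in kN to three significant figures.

320 kN

Per bolt r_n = 1.5 l_c t F_u ≤ 3.0 d t F_u; upper limit = 3.0 × 12 × 5 × 400 / 1000 = 72 kN.
Edge bolt: l_c = 30 − 14/2 = 23 mm → 1.5 × 23 × 5 × 400 / 1000 = 69 → r_n = 69 kN.
Interior bolts: l_c = 50 − 14 = 36 mm → 1.5 × 36 × 5 × 400 / 1000 = 108 → r_n = 72 kN.
R_n = 2 × 69 + 4 × 72 = 426 kN.
Design strength φR_n = 0.75 × 426 = 320 kN.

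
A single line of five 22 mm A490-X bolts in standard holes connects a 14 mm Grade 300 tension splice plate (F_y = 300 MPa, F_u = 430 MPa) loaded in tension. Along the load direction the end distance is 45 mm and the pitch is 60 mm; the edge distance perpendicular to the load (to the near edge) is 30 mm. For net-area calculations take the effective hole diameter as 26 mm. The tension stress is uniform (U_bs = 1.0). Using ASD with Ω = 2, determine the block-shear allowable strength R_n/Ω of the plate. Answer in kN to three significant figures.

Shear plane L_v = 45 + 4·60 = 285 mm; A_gv = 285 × 14 = 3990 mm².
A_nv = (285 − 4.5·26) × 14 = 2352 mm².
A_nt = (30 − 0.5·26) × 14 = 238 mm².
0.6 F_u A_nv = 606.8 kN; 0.6 F_y A_gv = 718.2 kN → shear rupture governs the shear term.
R_n = 606.8 + 1.0 × 430 × 238 / 1000 = 709.2 kN.
Allowable strength R_n/Ω = 709.2 / 2 = 355 kN.

355 kN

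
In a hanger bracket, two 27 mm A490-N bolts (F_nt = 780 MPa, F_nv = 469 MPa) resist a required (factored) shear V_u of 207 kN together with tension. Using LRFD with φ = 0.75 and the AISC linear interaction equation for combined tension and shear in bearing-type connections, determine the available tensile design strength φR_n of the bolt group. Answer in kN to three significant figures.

527 kN

A_b = π·27²/4 = 572.6 mm²; f_rv = 207 × 1000 / (2 × 572.6) = 180.8 MPa.
F'_nt = 1.3 F_nt − (F_nt / φF_nv) f_rv = 1.3·780 − (780/(0.75·469))·180.8 = 613.1 MPa, capped at F_nt → F'_nt = 613.1 MPa.
R_n = F'_nt · A_b · n = 613.1 × 572.6 × 2 / 1000 = 702.1 kN.
Design strength φR_n = 0.75 × 702.1 = 527 kN.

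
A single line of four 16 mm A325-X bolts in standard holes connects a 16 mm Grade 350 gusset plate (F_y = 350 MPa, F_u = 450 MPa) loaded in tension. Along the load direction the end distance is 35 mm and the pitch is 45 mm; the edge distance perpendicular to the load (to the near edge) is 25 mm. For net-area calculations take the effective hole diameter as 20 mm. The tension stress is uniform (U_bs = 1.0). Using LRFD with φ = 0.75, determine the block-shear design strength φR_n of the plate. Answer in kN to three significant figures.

Shear plane L_v = 35 + 3·45 = 170 mm; A_gv = 170 × 16 = 2720 mm².
A_nv = (170 − 3.5·20) × 16 = 1600 mm².
A_nt = (25 − 0.5·20) × 16 = 240 mm².
0.6 F_u A_nv = 432 kN; 0.6 F_y A_gv = 571.2 kN → shear rupture governs the shear term.
R_n = 432 + 1.0 × 450 × 240 / 1000 = 540 kN.
Design strength φR_n = 0.75 × 540 = 405 kN.

405 kN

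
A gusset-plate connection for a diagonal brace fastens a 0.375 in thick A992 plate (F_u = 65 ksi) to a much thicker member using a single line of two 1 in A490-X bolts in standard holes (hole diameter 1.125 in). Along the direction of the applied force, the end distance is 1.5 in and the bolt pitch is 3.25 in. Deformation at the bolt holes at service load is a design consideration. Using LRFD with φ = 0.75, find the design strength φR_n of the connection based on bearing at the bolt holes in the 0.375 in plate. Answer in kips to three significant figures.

Per bolt r_n = 1.2 l_c t F_u ≤ 2.4 d t F_u; upper limit = 2.4 × 1 × 0.375 × 65 = 58.5 kips.
Edge bolt: l_c = 1.5 − 1.125/2 = 0.9375 in → 1.2 × 0.9375 × 0.375 × 65 = 27.42 → r_n = 27.42 kips.
Interior bolts: l_c = 3.25 − 1.125 = 2.125 in → 1.2 × 2.125 × 0.375 × 65 = 62.16 → r_n = 58.5 kips.
R_n = 1 × 27.42 + 1 × 58.5 = 85.92 kips.
Design strength φR_n = 0.75 × 85.92 = 64.4 kips.

64.4 kips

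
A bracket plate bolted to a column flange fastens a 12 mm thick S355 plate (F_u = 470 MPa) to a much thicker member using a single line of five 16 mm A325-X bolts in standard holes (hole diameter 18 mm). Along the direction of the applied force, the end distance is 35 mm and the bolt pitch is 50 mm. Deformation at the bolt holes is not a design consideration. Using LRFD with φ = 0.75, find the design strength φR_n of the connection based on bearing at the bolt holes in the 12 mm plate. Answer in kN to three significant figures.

Per bolt r_n = 1.5 l_c t F_u ≤ 3.0 d t F_u; upper limit = 3.0 × 16 × 12 × 470 / 1000 = 270.7 kN.
Edge bolt: l_c = 35 − 18/2 = 26 mm → 1.5 × 26 × 12 × 470 / 1000 = 220 → r_n = 220 kN.
Interior bolts: l_c = 50 − 18 = 32 mm → 1.5 × 32 × 12 × 470 / 1000 = 270.7 → r_n = 270.7 kN.
R_n = 1 × 220 + 4 × 270.7 = 1303 kN.
Design strength φR_n = 0.75 × 1303 = 977 kN.

977 kN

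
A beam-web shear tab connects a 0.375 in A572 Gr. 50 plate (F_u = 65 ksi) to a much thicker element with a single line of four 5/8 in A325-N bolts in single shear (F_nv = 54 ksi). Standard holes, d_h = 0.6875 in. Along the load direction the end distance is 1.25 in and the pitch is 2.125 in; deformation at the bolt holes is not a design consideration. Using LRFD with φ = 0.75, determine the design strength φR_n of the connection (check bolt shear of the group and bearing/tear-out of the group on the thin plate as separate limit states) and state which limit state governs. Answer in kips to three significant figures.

Bolt shear: A_b = π·0.625²/4 = 0.3068 in²; R_n = 54 × 0.3068 × 4 × 1 = 66.27 kips → 0.75 × 66.27 = 49.7 kips.
Bearing (1.5 l_c t F_u ≤ 3.0 d t F_u): upper limit = 3.0·0.625·0.375·65 = 45.7 kips.
  Edge l_c = 1.25 − 0.6875/2 = 0.9062 → r_n = 33.13 kips; interior l_c = 2.125 − 0.6875 = 1.438 → r_n = 45.7 kips.
  R_n,bearing = 1·33.13 + 3·45.7 = 170.2 kips → 0.75 × 170.2 = 128 kips.
Bolt shear governs: 49.7 kips.

49.7 kips (bolt shear governs)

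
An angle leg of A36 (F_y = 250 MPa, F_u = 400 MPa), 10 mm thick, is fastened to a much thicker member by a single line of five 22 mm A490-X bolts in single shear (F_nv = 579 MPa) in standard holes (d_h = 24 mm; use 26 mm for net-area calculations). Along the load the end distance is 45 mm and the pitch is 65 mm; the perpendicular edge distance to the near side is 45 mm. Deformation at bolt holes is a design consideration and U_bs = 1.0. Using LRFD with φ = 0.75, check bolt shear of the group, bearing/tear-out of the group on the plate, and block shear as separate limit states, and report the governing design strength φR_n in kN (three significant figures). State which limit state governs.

Bolt shear: A_b = π·22²/4 = 380.1 mm²; R_n = 579 × 380.1 × 5 × 1 / 1000 = 1100 kN → 0.75 × 1100 = 825 kN.
Bearing: edge l_c = 33, r_n = 158.4 kN; interior l_c = 41, r_n = 196.8 kN; R_n = 158.4 + 4·196.8 = 945.6 kN → 709 kN.
Block shear: A_gv = 3050, A_nv = 1880, A_nt = 320 mm²; R_n = min(0.6F_uA_nv, 0.6F_yA_gv) + U_bs·F_u·A_nt = 579.2 kN → 434 kN.
Block shear governs: 434 kN.

434 kN (block shear governs)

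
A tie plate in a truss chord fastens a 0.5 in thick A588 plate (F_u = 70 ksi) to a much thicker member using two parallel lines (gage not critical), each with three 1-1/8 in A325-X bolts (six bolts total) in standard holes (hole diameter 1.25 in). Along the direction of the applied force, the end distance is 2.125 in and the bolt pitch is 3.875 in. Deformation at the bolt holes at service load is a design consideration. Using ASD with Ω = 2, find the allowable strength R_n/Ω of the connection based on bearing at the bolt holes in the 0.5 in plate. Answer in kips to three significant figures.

252 kips

Per bolt r_n = 1.2 l_c t F_u ≤ 2.4 d t F_u; upper limit = 2.4 × 1.125 × 0.5 × 70 = 94.5 kips.
Edge bolt: l_c = 2.125 − 1.25/2 = 1.5 in → 1.2 × 1.5 × 0.5 × 70 = 63 → r_n = 63 kips.
Interior bolts: l_c = 3.875 − 1.25 = 2.625 in → 1.2 × 2.625 × 0.5 × 70 = 110.2 → r_n = 94.5 kips.
R_n = 2 × 63 + 4 × 94.5 = 504 kips.
Allowable strength R_n/Ω = 504 / 2 = 252 kips.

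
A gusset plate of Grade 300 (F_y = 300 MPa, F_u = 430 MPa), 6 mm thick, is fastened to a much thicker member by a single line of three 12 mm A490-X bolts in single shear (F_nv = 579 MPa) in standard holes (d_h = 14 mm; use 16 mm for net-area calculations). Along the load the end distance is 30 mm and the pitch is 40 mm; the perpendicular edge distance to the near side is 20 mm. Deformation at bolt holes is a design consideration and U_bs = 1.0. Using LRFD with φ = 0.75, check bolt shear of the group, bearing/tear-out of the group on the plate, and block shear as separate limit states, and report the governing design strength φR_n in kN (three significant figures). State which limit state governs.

104 kN (block shear governs)

Bolt shear: A_b = π·12²/4 = 113.1 mm²; R_n = 579 × 113.1 × 3 × 1 / 1000 = 196.5 kN → 0.75 × 196.5 = 147 kN.
Bearing: edge l_c = 23, r_n = 71.21 kN; interior l_c = 26, r_n = 74.3 kN; R_n = 71.21 + 2·74.3 = 219.8 kN → 165 kN.
Block shear: A_gv = 660, A_nv = 420, A_nt = 72 mm²; R_n = min(0.6F_uA_nv, 0.6F_yA_gv) + U_bs·F_u·A_nt = 139.3 kN → 104 kN.
Block shear governs: 104 kN.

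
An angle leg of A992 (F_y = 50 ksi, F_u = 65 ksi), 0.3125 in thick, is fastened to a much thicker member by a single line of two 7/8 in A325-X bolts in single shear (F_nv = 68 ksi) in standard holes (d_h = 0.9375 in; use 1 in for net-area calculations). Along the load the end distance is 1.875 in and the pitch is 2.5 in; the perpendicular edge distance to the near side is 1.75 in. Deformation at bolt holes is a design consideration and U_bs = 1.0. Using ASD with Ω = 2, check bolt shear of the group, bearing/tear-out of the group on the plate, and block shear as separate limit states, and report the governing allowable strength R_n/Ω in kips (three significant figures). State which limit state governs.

Bolt shear: A_b = π·0.875²/4 = 0.6013 in²; R_n = 68 × 0.6013 × 2 × 1 = 81.78 kips → 81.78 / 2 = 40.9 kips.
Bearing: edge l_c = 1.406, r_n = 34.28 kips; interior l_c = 1.562, r_n = 38.09 kips; R_n = 34.28 + 1·38.09 = 72.36 kips → 36.2 kips.
Block shear: A_gv = 1.367, A_nv = 0.8984, A_nt = 0.3906 in²; R_n = min(0.6F_uA_nv, 0.6F_yA_gv) + U_bs·F_u·A_nt = 60.43 kips → 30.2 kips.
Block shear governs: 30.2 kips.

30.2 kips (block shear governs)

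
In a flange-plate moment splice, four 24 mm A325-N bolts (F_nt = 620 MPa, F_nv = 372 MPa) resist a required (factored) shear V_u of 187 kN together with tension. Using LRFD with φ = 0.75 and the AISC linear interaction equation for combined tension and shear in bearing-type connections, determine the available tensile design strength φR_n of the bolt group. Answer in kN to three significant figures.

A_b = π·24²/4 = 452.4 mm²; f_rv = 187 × 1000 / (4 × 452.4) = 103.3 MPa.
F'_nt = 1.3 F_nt − (F_nt / φF_nv) f_rv = 1.3·620 − (620/(0.75·372))·103.3 = 576.4 MPa, capped at F_nt → F'_nt = 576.4 MPa.
R_n = F'_nt · A_b · n = 576.4 × 452.4 × 4 / 1000 = 1043 kN.
Design strength φR_n = 0.75 × 1043 = 782 kN.

782 kN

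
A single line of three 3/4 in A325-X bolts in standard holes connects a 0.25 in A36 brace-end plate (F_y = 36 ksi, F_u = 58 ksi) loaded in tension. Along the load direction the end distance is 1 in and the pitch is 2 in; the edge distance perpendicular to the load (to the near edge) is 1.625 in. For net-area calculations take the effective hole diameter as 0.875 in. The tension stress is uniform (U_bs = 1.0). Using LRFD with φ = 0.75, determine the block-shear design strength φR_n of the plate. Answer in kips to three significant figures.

Shear plane L_v = 1 + 2·2 = 5 in; A_gv = 5 × 0.25 = 1.25 in².
A_nv = (5 − 2.5·0.875) × 0.25 = 0.7031 in².
A_nt = (1.625 − 0.5·0.875) × 0.25 = 0.2969 in².
0.6 F_u A_nv = 24.47 kips; 0.6 F_y A_gv = 27 kips → shear rupture governs the shear term.
R_n = 24.47 + 1.0 × 58 × 0.2969 = 41.69 kips.
Design strength φR_n = 0.75 × 41.69 = 31.3 kips.

31.3 kips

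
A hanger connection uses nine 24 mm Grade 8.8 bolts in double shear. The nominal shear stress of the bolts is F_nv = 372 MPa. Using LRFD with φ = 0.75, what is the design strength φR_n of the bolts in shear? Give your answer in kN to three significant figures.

2270 kN

A_b = π × 24² / 4 = 452.4 mm².
R_n = F_nv · A_b · n · n_s = 372 × 452.4 × 9 × 2 / 1000 = 3029 kN.
Design strength φR_n = 0.75 × 3029 = 2270 kN.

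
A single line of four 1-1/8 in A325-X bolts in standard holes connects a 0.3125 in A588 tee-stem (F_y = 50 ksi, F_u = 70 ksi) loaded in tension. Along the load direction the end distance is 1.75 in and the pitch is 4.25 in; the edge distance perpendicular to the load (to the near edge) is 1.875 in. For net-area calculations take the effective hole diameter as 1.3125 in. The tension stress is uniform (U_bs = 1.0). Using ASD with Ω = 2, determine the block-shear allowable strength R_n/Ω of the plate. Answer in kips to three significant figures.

Shear plane L_v = 1.75 + 3·4.25 = 14.5 in; A_gv = 14.5 × 0.3125 = 4.531 in².
A_nv = (14.5 − 3.5·1.3125) × 0.3125 = 3.096 in².
A_nt = (1.875 − 0.5·1.3125) × 0.3125 = 0.3809 in².
0.6 F_u A_nv = 130 kips; 0.6 F_y A_gv = 135.9 kips → shear rupture governs the shear term.
R_n = 130 + 1.0 × 70 × 0.3809 = 156.7 kips.
Allowable strength R_n/Ω = 156.7 / 2 = 78.3 kips.

78.3 kips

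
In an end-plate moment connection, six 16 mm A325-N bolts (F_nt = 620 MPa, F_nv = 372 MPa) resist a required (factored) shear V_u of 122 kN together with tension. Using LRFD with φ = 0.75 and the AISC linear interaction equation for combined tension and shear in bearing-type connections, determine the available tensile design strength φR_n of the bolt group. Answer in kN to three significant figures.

A_b = π·16²/4 = 201.1 mm²; f_rv = 122 × 1000 / (6 × 201.1) = 101.1 MPa.
F'_nt = 1.3 F_nt − (F_nt / φF_nv) f_rv = 1.3·620 − (620/(0.75·372))·101.1 = 581.3 MPa, capped at F_nt → F'_nt = 581.3 MPa.
R_n = F'_nt · A_b · n = 581.3 × 201.1 × 6 / 1000 = 701.2 kN.
Design strength φR_n = 0.75 × 701.2 = 526 kN.

526 kN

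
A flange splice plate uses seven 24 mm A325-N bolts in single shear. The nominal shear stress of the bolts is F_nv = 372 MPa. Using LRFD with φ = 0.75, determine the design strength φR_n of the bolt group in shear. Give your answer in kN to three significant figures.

884 kN

A_b = π × 24² / 4 = 452.4 mm².
R_n = F_nv · A_b · n · n_s = 372 × 452.4 × 7 × 1 / 1000 = 1178 kN.
Design strength φR_n = 0.75 × 1178 = 884 kN.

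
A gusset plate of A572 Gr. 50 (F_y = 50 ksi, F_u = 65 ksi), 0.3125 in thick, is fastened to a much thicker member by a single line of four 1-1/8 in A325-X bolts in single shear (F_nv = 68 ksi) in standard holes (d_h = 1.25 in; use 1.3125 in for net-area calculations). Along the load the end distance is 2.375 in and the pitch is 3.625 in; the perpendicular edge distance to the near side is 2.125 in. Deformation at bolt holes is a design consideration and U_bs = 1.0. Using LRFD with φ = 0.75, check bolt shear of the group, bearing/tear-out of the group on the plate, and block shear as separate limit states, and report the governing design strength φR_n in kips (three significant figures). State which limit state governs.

Bolt shear: A_b = π·1.125²/4 = 0.994 in²; R_n = 68 × 0.994 × 4 × 1 = 270.4 kips → 0.75 × 270.4 = 203 kips.
Bearing: edge l_c = 1.75, r_n = 42.66 kips; interior l_c = 2.375, r_n = 54.84 kips; R_n = 42.66 + 3·54.84 = 207.2 kips → 155 kips.
Block shear: A_gv = 4.141, A_nv = 2.705, A_nt = 0.459 in²; R_n = min(0.6F_uA_nv, 0.6F_yA_gv) + U_bs·F_u·A_nt = 135.3 kips → 101 kips.
Block shear governs: 101 kips.

101 kips (block shear governs)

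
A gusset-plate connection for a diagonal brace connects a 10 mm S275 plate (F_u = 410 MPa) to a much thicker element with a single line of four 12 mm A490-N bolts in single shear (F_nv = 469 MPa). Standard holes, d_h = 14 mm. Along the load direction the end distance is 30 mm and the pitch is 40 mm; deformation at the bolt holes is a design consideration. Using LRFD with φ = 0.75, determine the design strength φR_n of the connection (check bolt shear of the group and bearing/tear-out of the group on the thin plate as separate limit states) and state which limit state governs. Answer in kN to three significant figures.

Bolt shear: A_b = π·12²/4 = 113.1 mm²; R_n = 469 × 113.1 × 4 × 1 / 1000 = 212.2 kN → 0.75 × 212.2 = 159 kN.
Bearing (1.2 l_c t F_u ≤ 2.4 d t F_u): upper limit = 2.4·12·10·410 / 1000 = 118.1 kN.
  Edge l_c = 30 − 14/2 = 23 → r_n = 113.2 kN; interior l_c = 40 − 14 = 26 → r_n = 118.1 kN.
  R_n,bearing = 1·113.2 + 3·118.1 = 467.4 kN → 0.75 × 467.4 = 351 kN.
Bolt shear governs: 159 kN.

159 kN (bolt shear governs)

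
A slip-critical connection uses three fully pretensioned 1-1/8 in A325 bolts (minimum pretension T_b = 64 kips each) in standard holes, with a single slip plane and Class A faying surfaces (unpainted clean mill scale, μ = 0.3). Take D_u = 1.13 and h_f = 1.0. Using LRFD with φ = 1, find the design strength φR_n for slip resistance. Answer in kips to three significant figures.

R_n = μ · D_u · h_f · T_b · n_s · n_b = 0.3 × 1.13 × 1.0 × 64 × 1 × 3 = 65.09 kips.
Design strength φR_n = 1 × 65.09 = 65.1 kips.

65.1 kips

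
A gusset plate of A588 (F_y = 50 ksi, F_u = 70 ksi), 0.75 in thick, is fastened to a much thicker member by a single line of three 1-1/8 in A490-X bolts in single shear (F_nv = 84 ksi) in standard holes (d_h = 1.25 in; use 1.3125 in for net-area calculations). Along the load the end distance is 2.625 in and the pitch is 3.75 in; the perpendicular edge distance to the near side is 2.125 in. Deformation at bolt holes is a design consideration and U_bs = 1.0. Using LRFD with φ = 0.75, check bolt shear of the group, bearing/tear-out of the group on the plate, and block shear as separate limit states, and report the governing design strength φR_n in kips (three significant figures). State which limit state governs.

Bolt shear: A_b = π·1.125²/4 = 0.994 in²; R_n = 84 × 0.994 × 3 × 1 = 250.5 kips → 0.75 × 250.5 = 188 kips.
Bearing: edge l_c = 2, r_n = 126 kips; interior l_c = 2.5, r_n = 141.8 kips; R_n = 126 + 2·141.8 = 409.5 kips → 307 kips.
Block shear: A_gv = 7.594, A_nv = 5.133, A_nt = 1.102 in²; R_n = min(0.6F_uA_nv, 0.6F_yA_gv) + U_bs·F_u·A_nt = 292.7 kips → 220 kips.
Bolt shear governs: 188 kips.

188 kips (bolt shear governs)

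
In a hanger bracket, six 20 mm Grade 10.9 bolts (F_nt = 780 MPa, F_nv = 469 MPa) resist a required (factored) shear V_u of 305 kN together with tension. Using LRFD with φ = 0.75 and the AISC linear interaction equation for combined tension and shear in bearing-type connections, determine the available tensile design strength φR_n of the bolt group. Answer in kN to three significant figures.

A_b = π·20²/4 = 314.2 mm²; f_rv = 305 × 1000 / (6 × 314.2) = 161.8 MPa.
F'_nt = 1.3 F_nt − (F_nt / φF_nv) f_rv = 1.3·780 − (780/(0.75·469))·161.8 = 655.2 MPa, capped at F_nt → F'_nt = 655.2 MPa.
R_n = F'_nt · A_b · n = 655.2 × 314.2 × 6 / 1000 = 1235 kN.
Design strength φR_n = 0.75 × 1235 = 926 kN.

926 kN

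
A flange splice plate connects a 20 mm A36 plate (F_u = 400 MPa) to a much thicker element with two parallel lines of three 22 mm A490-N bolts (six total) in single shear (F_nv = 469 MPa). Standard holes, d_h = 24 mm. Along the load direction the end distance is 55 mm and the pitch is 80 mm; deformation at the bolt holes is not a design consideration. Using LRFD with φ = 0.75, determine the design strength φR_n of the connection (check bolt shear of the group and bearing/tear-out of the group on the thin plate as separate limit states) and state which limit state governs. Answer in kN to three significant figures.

Bolt shear: A_b = π·22²/4 = 380.1 mm²; R_n = 469 × 380.1 × 6 × 1 / 1000 = 1070 kN → 0.75 × 1070 = 802 kN.
Bearing (1.5 l_c t F_u ≤ 3.0 d t F_u): upper limit = 3.0·22·20·400 / 1000 = 528 kN.
  Edge l_c = 55 − 24/2 = 43 → r_n = 516 kN; interior l_c = 80 − 24 = 56 → r_n = 528 kN.
  R_n,bearing = 2·516 + 4·528 = 3144 kN → 0.75 × 3144 = 2360 kN.
Bolt shear governs: 802 kN.

802 kN (bolt shear governs)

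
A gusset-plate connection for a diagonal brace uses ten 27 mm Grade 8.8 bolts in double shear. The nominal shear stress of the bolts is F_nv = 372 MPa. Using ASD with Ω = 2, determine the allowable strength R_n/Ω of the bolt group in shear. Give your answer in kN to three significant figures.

A_b = π × 27² / 4 = 572.6 mm².
R_n = F_nv · A_b · n · n_s = 372 × 572.6 × 10 × 2 / 1000 = 4260 kN.
Allowable strength R_n/Ω = 4260 / 2 = 2130 kN.

2130 kN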